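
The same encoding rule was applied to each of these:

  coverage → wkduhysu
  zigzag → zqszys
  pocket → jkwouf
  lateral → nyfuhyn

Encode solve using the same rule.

gkndu

Each letter's alphabet position (a=0..z=25) is mapped through 25·x+24 mod 26 — an affine cipher.
Applying it to solve: s(18)→25·18+24≡6=g; o(14)→25·14+24≡10=k; l(11)→25·11+24≡13=n; v(21)→25·21+24≡3=d; e(4)→25·4+24≡20=u (all mod 26).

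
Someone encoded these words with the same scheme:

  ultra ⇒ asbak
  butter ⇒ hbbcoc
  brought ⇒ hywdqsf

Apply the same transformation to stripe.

yazrzp

In ultra: u→a is +6, l→s is +7, t→b is +8, r→a is +9 — the shift increases by 1 each position. The shift increases by 1 at each position, starting from +6: 6, 7, 8, ….
For stripe: s+6=y, t+7=a, r+8=z, i+9=r, p+10=z, e+11=p.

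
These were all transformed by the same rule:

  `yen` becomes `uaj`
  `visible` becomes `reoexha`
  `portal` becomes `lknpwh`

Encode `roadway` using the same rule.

nkwzswu

Compare letters: y→u is +22, e→a is +22, n→j is +22 — a constant shift. Every letter moves 22 places later in the alphabet, wrapping around z→a.
On roadway: r+22=n, o+22=k, a+22=w, d+22=z, w+22=s, a+22=w, y+22=u.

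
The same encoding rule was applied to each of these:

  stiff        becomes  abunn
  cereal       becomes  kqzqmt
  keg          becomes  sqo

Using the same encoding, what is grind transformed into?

The shift depends on letter class: consonant s→a is +8, but vowel i→u is +12. Two shifts are in play — +12 for a/e/i/o/u, +8 for every other letter.
For grind: g(cons)+8=o, r(cons)+8=z, i(vowel)+12=u, n(cons)+8=v, d(cons)+8=l.

ozuvl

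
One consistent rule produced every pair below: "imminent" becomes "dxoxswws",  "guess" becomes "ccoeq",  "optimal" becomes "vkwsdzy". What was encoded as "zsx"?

nip

The output letters match the input read backwards, each shifted +10: imminent reversed is tnenimmi. The word is reversed, then every letter is shifted forward by 10.
Decoding zsx: shift back: z−10=p, s−10=i, x−10=n → pin; then reverse → nip.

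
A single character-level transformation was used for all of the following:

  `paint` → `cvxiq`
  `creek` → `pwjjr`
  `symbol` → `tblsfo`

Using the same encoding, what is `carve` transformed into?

p(15)→c(2) and a(0)→v(21) fit y≡23x+21 (mod 26); the inverse of 23 mod 26 is 17. This is an affine cipher: with a=0,…,z=25, each position x becomes (23x+21) mod 26.
Applying it to carve: c(2)→23·2+21≡15=p; a(0)→23·0+21≡21=v; r(17)→23·17+21≡22=w; v(21)→23·21+21≡10=k; e(4)→23·4+21≡9=j (all mod 26).

pvwkj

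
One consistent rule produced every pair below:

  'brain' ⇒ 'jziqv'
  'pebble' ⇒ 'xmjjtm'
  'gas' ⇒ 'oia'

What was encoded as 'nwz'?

This is a Caesar cipher with shift 8.
Reversing it on nwz: n−8=f, w−8=o, z−8=r.

for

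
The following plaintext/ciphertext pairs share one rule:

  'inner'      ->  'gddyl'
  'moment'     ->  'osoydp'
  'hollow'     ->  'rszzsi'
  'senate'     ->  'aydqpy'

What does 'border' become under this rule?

i(8)→g(6) and n(13)→d(3) fit y≡15x+16 (mod 26); the inverse of 15 mod 26 is 7. Each letter's alphabet position (a=0..z=25) is mapped through 15·x+16 mod 26 — an affine cipher.
For border: b(1)→15·1+16≡5=f; o(14)→15·14+16≡18=s; r(17)→15·17+16≡11=l; d(3)→15·3+16≡9=j; e(4)→15·4+16≡24=y; r(17)→15·17+16≡11=l (all mod 26).

fsljyl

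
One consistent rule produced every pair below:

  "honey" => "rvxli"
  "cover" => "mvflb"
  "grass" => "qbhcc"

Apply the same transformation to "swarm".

The shift depends on letter class: consonant h→r is +10, but vowel o→v is +7. Vowels shift forward by 7 and consonants shift forward by 10.
For swarm: s(cons)+10=c, w(cons)+10=g, a(vowel)+7=h, r(cons)+10=b, m(cons)+10=w.

cghbw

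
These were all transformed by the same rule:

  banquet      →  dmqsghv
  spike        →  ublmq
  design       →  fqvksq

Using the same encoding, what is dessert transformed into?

fqvuquv

Shifts by position in banquet: pos 0: b→d (+2), pos 1: a→m (+12), pos 2: n→q (+3), pos 3: q→s (+2), pos 4: u→g (+12), pos 5: e→h (+3) — repeating every 3. The shifts repeat in a cycle of length 3: positions 0,1,… shift by +2, +12, +3, then the pattern repeats.
For dessert: d+2=f, e+12=q, s+3=v, s+2=u, e+12=q, r+3=u, t+2=v.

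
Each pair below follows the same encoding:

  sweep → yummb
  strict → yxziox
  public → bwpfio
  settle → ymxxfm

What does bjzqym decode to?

phrase

s(18)→y(24) and w(22)→u(20) fit y≡25x+16 (mod 26); the inverse of 25 mod 26 is 25. Treating letters as 0–25, the rule is x ↦ 25x + 16 (mod 26).
Decoding bjzqym: b(1)→25·(1−16)≡15=p; j(9)→25·(9−16)≡7=h; z(25)→25·(25−16)≡17=r; q(16)→25·(16−16)≡0=a; y(24)→25·(24−16)≡18=s; m(12)→25·(12−16)≡4=e (all mod 26).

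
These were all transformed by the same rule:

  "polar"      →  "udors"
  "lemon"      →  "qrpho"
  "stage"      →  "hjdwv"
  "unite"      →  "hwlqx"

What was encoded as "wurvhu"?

resort

The output letters match the input read backwards, each shifted +3: polar reversed is ralop. Two steps: reverse the string, then apply a Caesar shift of +3.
Reversing it on wurvhu: shift back: w−3=t, u−3=r, r−3=o, v−3=s, h−3=e, u−3=r → troser; then reverse → resort.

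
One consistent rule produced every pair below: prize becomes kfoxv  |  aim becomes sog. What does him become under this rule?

son

The output letters match the input read backwards, each shifted +6: prize reversed is ezirp. The word is reversed, then every letter is shifted forward by 6.
On him: reverse → mih; then shift: m+6=s, i+6=o, h+6=n.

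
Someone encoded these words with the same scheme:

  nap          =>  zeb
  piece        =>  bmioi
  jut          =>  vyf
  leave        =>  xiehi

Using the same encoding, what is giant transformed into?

smezf

The shift depends on letter class: consonant n→z is +12, but vowel a→e is +4. The rule splits by letter class: vowels +4, consonants +12.
For giant: g(cons)+12=s, i(vowel)+4=m, a(vowel)+4=e, n(cons)+12=z, t(cons)+12=f.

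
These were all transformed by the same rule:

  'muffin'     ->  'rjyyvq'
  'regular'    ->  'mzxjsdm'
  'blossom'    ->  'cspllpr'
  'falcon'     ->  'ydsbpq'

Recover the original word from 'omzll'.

press

m(12)→r(17) and u(20)→j(9) fit y≡25x+3 (mod 26); the inverse of 25 mod 26 is 25. Each letter's alphabet position (a=0..z=25) is mapped through 25·x+3 mod 26 — an affine cipher.
Decoding omzll: o(14)→25·(14−3)≡15=p; m(12)→25·(12−3)≡17=r; z(25)→25·(25−3)≡4=e; l(11)→25·(11−3)≡18=s; l(11)→25·(11−3)≡18=s (all mod 26).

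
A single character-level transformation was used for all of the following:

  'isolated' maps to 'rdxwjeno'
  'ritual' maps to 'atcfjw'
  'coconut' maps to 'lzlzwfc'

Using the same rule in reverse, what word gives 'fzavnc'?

The shifts repeat in a cycle of length 2: positions 0,1,… shift by +9, +11, then the pattern repeats.
Reversing it on fzavnc: f−9=w, z−11=o, a−9=r, v−11=k, n−9=e, c−11=r.

worker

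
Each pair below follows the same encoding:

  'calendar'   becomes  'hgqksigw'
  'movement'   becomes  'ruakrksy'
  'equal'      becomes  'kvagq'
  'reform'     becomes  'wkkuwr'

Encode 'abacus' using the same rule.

ggghax

The shift depends on letter class: consonant c→h is +5, but vowel a→g is +6. Two shifts are in play — +6 for a/e/i/o/u, +5 for every other letter.
On abacus: a(vowel)+6=g, b(cons)+5=g, a(vowel)+6=g, c(cons)+5=h, u(vowel)+6=a, s(cons)+5=x.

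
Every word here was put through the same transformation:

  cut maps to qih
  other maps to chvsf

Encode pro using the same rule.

Compare letters: c→q is +14, u→i is +14, t→h is +14 — a constant shift. This is a Caesar cipher with shift 14.
On pro: p+14=d, r+14=f, o+14=c.

dfc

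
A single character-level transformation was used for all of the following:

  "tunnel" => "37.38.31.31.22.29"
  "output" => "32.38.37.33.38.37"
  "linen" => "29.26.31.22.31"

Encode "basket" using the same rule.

t is letter #20 and maps to 37: an offset of 17. Each letter is replaced by its alphabet position (a=1..z=26) + 17.
Applying it to basket: b=2→19, a=1→18, s=19→36, k=11→28, e=5→22, t=20→37.

19.18.36.28.22.37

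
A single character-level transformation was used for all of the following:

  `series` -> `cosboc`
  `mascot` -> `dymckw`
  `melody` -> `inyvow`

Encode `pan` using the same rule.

The output letters match the input read backwards, each shifted +10: series reversed is seires. The word is reversed, then every letter is shifted forward by 10.
On pan: reverse → nap; then shift: n+10=x, a+10=k, p+10=z.

xkz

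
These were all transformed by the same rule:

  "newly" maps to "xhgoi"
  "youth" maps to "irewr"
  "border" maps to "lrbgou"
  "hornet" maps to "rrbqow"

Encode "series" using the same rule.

It's a Vigenère-style cipher with numeric key [10,3]: position i shifts by key[i mod 2].
On series: s+10=c, e+3=h, r+10=b, i+3=l, e+10=o, s+3=v.

chblov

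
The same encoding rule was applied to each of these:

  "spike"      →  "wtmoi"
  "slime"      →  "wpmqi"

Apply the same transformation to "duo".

hys

This is a Caesar cipher with shift 4.
For duo: d+4=h, u+4=y, o+4=s.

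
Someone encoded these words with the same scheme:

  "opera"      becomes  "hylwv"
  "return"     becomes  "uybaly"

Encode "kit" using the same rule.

The output letters match the input read backwards, each shifted +7: opera reversed is arepo. Read the word backwards and shift each letter +7.
Applying it to kit: reverse → tik; then shift: t+7=a, i+7=p, k+7=r.

apr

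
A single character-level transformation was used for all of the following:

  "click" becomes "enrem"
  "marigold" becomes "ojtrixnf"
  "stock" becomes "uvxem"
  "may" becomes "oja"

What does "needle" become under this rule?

The shift depends on letter class: consonant c→e is +2, but vowel i→r is +9. Two shifts are in play — +9 for a/e/i/o/u, +2 for every other letter.
Applying it to needle: n(cons)+2=p, e(vowel)+9=n, e(vowel)+9=n, d(cons)+2=f, l(cons)+2=n, e(vowel)+9=n.

pnnfnn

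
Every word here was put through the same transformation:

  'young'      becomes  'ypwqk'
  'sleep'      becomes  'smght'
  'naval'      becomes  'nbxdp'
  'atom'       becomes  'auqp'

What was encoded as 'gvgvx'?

In young: y→y is +0, o→p is +1, u→w is +2, n→q is +3 — the shift increases by 1 each position. Letter i (0-indexed) is shifted by i+0, so successive shifts are 0, 1, 2, ….
Undoing it on gvgvx: g−0=g, v−1=u, g−2=e, v−3=s, x−4=t.

guest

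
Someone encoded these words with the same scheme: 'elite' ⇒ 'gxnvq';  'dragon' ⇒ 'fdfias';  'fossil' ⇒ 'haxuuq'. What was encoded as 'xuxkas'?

Shifts by position in elite: pos 0: e→g (+2), pos 1: l→x (+12), pos 2: i→n (+5), pos 3: t→v (+2), pos 4: e→q (+12) — repeating every 3. It's a Vigenère-style cipher with numeric key [2,12,5]: position i shifts by key[i mod 3].
Undoing it on xuxkas: x−2=v, u−12=i, x−5=s, k−2=i, a−12=o, s−5=n.

vision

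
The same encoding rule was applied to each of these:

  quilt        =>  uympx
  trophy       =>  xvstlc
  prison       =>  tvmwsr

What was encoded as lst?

hop

This is a Caesar cipher with shift 4.
Reversing it on lst: l−4=h, s−4=o, t−4=p.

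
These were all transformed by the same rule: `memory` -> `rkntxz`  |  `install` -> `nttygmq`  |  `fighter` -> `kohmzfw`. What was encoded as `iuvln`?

Shifts by position in memory: pos 0: m→r (+5), pos 1: e→k (+6), pos 2: m→n (+1), pos 3: o→t (+5), pos 4: r→x (+6), pos 5: y→z (+1) — repeating every 3. The shifts repeat in a cycle of length 3: positions 0,1,… shift by +5, +6, +1, then the pattern repeats.
Reversing it on iuvln: i−5=d, u−6=o, v−1=u, l−5=g, n−6=h.

dough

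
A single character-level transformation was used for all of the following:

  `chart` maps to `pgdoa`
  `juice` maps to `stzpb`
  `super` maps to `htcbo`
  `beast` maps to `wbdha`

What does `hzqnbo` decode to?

c(2)→p(15) and h(7)→g(6) fit y≡19x+3 (mod 26); the inverse of 19 mod 26 is 11. Each letter's alphabet position (a=0..z=25) is mapped through 19·x+3 mod 26 — an affine cipher.
Undoing it on hzqnbo: h(7)→11·(7−3)≡18=s; z(25)→11·(25−3)≡8=i; q(16)→11·(16−3)≡13=n; n(13)→11·(13−3)≡6=g; b(1)→11·(1−3)≡4=e; o(14)→11·(14−3)≡17=r (all mod 26).

singer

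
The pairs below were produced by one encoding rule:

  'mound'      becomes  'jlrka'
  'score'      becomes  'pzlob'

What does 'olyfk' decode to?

Compare letters: m→j is +23, o→l is +23, u→r is +23 — a constant shift. This is a Caesar cipher with shift 23.
Undoing it on olyfk: o−23=r, l−23=o, y−23=b, f−23=i, k−23=n.

robin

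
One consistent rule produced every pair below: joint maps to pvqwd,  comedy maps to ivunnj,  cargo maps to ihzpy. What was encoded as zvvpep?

In joint: j→p is +6, o→v is +7, i→q is +8, n→w is +9 — the shift increases by 1 each position. The shift increases by 1 at each position, starting from +6: 6, 7, 8, ….
Undoing it on zvvpep: z−6=t, v−7=o, v−8=n, p−9=g, e−10=u, p−11=e.

tongue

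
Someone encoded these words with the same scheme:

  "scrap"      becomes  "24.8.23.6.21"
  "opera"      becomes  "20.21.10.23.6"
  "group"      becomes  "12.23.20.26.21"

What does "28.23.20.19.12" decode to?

s is letter #19 and maps to 24: an offset of 5. The number is (letter's place in the alphabet, a=1) + 5.
Reversing it on 28.23.20.19.12: 28→(28−5)÷1=23=w, 23→(23−5)÷1=18=r, 20→(20−5)÷1=15=o, 19→(19−5)÷1=14=n, 12→(12−5)÷1=7=g.

wrong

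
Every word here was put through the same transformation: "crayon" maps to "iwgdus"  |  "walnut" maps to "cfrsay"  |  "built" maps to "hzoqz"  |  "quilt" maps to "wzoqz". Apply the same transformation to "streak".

yyxjgp

The shifts repeat in a cycle of length 2: positions 0,1,… shift by +6, +5, then the pattern repeats.
On streak: s+6=y, t+5=y, r+6=x, e+5=j, a+6=g, k+5=p.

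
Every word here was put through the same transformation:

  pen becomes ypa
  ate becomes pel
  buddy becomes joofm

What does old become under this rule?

The output letters match the input read backwards, each shifted +11: pen reversed is nep. Two steps: reverse the string, then apply a Caesar shift of +11.
Applying it to old: reverse → dlo; then shift: d+11=o, l+11=w, o+11=z.

owz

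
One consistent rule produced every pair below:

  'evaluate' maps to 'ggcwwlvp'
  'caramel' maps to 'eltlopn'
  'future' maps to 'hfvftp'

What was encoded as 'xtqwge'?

violet

Shifts by position in evaluate: pos 0: e→g (+2), pos 1: v→g (+11), pos 2: a→c (+2), pos 3: l→w (+11) — repeating every 2. It's a Vigenère-style cipher with numeric key [2,11]: position i shifts by key[i mod 2].
Decoding xtqwge: x−2=v, t−11=i, q−2=o, w−11=l, g−2=e, e−11=t.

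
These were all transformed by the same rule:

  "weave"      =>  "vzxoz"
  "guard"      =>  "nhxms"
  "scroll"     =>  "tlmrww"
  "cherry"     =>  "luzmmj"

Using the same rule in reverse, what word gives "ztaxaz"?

w(22)→v(21) and e(4)→z(25) fit y≡7x+23 (mod 26); the inverse of 7 mod 26 is 15. This is an affine cipher: with a=0,…,z=25, each position x becomes (7x+23) mod 26.
Decoding ztaxaz: z(25)→15·(25−23)≡4=e; t(19)→15·(19−23)≡18=s; a(0)→15·(0−23)≡19=t; x(23)→15·(23−23)≡0=a; a(0)→15·(0−23)≡19=t; z(25)→15·(25−23)≡4=e (all mod 26).

estate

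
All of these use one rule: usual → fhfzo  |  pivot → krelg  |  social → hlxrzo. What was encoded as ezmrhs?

Each pair mirrors across the alphabet (u↔f, s↔h, u↔f): positions sum to 25. Letters are reflected about the middle of the alphabet (position → 25−position): Atbash.
Reversing it on ezmrhs: e↔v, z↔a, m↔n, r↔i, h↔s, s↔h.

vanish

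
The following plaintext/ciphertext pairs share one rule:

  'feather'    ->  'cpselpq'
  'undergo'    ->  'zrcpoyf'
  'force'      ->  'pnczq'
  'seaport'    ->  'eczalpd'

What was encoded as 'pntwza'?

police

The output letters match the input read backwards, each shifted +11: feather reversed is rehtaef. The word is reversed, then every letter is shifted forward by 11.
Undoing it on pntwza: shift back: p−11=e, n−11=c, t−11=i, w−11=l, z−11=o, a−11=p → ecilop; then reverse → police.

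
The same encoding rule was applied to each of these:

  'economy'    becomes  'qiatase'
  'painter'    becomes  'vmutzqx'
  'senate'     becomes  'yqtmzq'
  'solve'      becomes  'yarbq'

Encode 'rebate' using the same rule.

xqhmzq

The shift depends on letter class: consonant c→i is +6, but vowel e→q is +12. Two shifts are in play — +12 for a/e/i/o/u, +6 for every other letter.
For rebate: r(cons)+6=x, e(vowel)+12=q, b(cons)+6=h, a(vowel)+12=m, t(cons)+6=z, e(vowel)+12=q.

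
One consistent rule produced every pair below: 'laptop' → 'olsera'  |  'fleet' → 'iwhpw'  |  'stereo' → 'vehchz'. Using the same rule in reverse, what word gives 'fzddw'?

coast

Shifts by position in laptop: pos 0: l→o (+3), pos 1: a→l (+11), pos 2: p→s (+3), pos 3: t→e (+11) — repeating every 2. It's a Vigenère-style cipher with numeric key [3,11]: position i shifts by key[i mod 2].
Decoding fzddw: f−3=c, z−11=o, d−3=a, d−11=s, w−3=t.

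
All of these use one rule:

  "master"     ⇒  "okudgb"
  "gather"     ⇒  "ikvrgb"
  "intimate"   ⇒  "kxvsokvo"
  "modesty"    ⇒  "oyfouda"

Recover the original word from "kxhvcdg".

It's a Vigenère-style cipher with numeric key [2,10]: position i shifts by key[i mod 2].
Reversing it on kxhvcdg: k−2=i, x−10=n, h−2=f, v−10=l, c−2=a, d−10=t, g−2=e.

inflate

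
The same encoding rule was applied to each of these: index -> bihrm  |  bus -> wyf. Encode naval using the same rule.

pezer

The output letters match the input read backwards, each shifted +4: index reversed is xedni. Two steps: reverse the string, then apply a Caesar shift of +4.
For naval: reverse → lavan; then shift: l+4=p, a+4=e, v+4=z, a+4=e, n+4=r.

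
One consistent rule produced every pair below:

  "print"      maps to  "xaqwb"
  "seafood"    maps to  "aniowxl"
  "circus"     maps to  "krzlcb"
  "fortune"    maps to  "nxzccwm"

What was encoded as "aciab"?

start

Shifts by position in print: pos 0: p→x (+8), pos 1: r→a (+9), pos 2: i→q (+8), pos 3: n→w (+9) — repeating every 2. A repeating key of period 2 is used — shifts +8, +9 over and over.
Reversing it on aciab: a−8=s, c−9=t, i−8=a, a−9=r, b−8=t.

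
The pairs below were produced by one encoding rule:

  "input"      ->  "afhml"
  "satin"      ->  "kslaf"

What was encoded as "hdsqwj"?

Compare letters: i→a is +18, n→f is +18, p→h is +18 — a constant shift. It's a constant shift of +18 (ROT18).
Undoing it on hdsqwj: h−18=p, d−18=l, s−18=a, q−18=y, w−18=e, j−18=r.

player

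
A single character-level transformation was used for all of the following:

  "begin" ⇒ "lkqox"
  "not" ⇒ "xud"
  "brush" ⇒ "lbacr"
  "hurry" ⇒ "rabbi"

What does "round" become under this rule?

The shift depends on letter class: consonant b→l is +10, but vowel e→k is +6. Vowels shift forward by 6 and consonants shift forward by 10.
Applying it to round: r(cons)+10=b, o(vowel)+6=u, u(vowel)+6=a, n(cons)+10=x, d(cons)+10=n.

buaxn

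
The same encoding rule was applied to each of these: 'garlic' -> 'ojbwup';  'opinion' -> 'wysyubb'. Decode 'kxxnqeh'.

Each letter shifts forward by (position + 8), i.e. 8, 9, 10, … — the shift grows by one for each successive letter.
Undoing it on kxxnqeh: k−8=c, x−9=o, x−10=n, n−11=c, q−12=e, e−13=r, h−14=t.

concert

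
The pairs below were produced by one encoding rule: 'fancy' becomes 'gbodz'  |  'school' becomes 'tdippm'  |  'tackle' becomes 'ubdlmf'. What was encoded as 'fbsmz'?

It's a constant shift of +1 (ROT1).
Decoding fbsmz: f−1=e, b−1=a, s−1=r, m−1=l, z−1=y.

early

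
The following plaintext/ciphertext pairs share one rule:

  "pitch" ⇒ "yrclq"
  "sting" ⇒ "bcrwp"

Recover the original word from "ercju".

Compare letters: p→y is +9, i→r is +9, t→c is +9 — a constant shift. It's a constant shift of +9 (ROT9).
Undoing it on ercju: e−9=v, r−9=i, c−9=t, j−9=a, u−9=l.

vital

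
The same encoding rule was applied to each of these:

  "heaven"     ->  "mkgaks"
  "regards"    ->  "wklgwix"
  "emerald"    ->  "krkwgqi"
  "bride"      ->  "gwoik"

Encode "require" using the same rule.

wkvaowk

The shift depends on letter class: consonant h→m is +5, but vowel e→k is +6. Vowels shift forward by 6 and consonants shift forward by 5.
For require: r(cons)+5=w, e(vowel)+6=k, q(cons)+5=v, u(vowel)+6=a, i(vowel)+6=o, r(cons)+5=w, e(vowel)+6=k.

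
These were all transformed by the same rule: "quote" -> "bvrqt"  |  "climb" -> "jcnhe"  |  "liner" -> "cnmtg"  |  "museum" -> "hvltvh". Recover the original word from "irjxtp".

q(16)→b(1) and u(20)→v(21) fit y≡5x+25 (mod 26); the inverse of 5 mod 26 is 21. Treating letters as 0–25, the rule is x ↦ 5x + 25 (mod 26).
Decoding irjxtp: i(8)→21·(8−25)≡7=h; r(17)→21·(17−25)≡14=o; j(9)→21·(9−25)≡2=c; x(23)→21·(23−25)≡10=k; t(19)→21·(19−25)≡4=e; p(15)→21·(15−25)≡24=y (all mod 26).

hockey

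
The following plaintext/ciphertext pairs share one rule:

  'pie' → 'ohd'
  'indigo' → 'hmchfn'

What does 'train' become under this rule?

sqzhm

Compare letters: p→o is +25, i→h is +25, e→d is +25 — a constant shift. This is a Caesar cipher with shift 25.
Applying it to train: t+25=s, r+25=q, a+25=z, i+25=h, n+25=m.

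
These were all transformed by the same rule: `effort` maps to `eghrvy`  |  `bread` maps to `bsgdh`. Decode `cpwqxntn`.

counting

In effort: e→e is +0, f→g is +1, f→h is +2, o→r is +3 — the shift increases by 1 each position. Letter i (0-indexed) is shifted by i+0, so successive shifts are 0, 1, 2, ….
Decoding cpwqxntn: c−0=c, p−1=o, w−2=u, q−3=n, x−4=t, n−5=i, t−6=n, n−7=g.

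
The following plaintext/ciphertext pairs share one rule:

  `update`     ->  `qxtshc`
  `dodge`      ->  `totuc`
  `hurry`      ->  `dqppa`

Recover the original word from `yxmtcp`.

spider

This is an affine cipher: with a=0,…,z=25, each position x becomes (9x+18) mod 26.
Undoing it on yxmtcp: y(24)→3·(24−18)≡18=s; x(23)→3·(23−18)≡15=p; m(12)→3·(12−18)≡8=i; t(19)→3·(19−18)≡3=d; c(2)→3·(2−18)≡4=e; p(15)→3·(15−18)≡17=r (all mod 26).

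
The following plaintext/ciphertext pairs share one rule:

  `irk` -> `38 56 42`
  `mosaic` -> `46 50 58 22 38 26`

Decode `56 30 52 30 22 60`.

i(#9)→38 and r(#18)→56: differences scale by 2, so n = 2·pos + 20. The formula is n = 2×(alphabet index, a=1) + 20.
Decoding 56 30 52 30 22 60: 56→(56−20)÷2=18=r, 30→(30−20)÷2=5=e, 52→(52−20)÷2=16=p, 30→(30−20)÷2=5=e, 22→(22−20)÷2=1=a, 60→(60−20)÷2=20=t.

repeat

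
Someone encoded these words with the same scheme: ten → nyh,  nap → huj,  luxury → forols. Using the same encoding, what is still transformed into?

mncff

Compare letters: t→n is +20, e→y is +20, n→h is +20 — a constant shift. This is a Caesar cipher with shift 20.
Applying it to still: s+20=m, t+20=n, i+20=c, l+20=f, l+20=f.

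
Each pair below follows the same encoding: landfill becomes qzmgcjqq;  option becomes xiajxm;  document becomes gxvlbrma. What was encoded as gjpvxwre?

l(11)→q(16) and a(0)→z(25) fit y≡11x+25 (mod 26); the inverse of 11 mod 26 is 19. Each letter's alphabet position (a=0..z=25) is mapped through 11·x+25 mod 26 — an affine cipher.
Decoding gjpvxwre: g(6)→19·(6−25)≡3=d; j(9)→19·(9−25)≡8=i; p(15)→19·(15−25)≡18=s; v(21)→19·(21−25)≡2=c; x(23)→19·(23−25)≡14=o; w(22)→19·(22−25)≡21=v; r(17)→19·(17−25)≡4=e; e(4)→19·(4−25)≡17=r (all mod 26).

discover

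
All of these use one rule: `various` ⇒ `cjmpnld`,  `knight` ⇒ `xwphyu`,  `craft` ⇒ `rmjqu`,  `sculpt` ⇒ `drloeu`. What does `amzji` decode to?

bread

v(21)→c(2) and a(0)→j(9) fit y≡17x+9 (mod 26); the inverse of 17 mod 26 is 23. This is an affine cipher: with a=0,…,z=25, each position x becomes (17x+9) mod 26.
Reversing it on amzji: a(0)→23·(0−9)≡1=b; m(12)→23·(12−9)≡17=r; z(25)→23·(25−9)≡4=e; j(9)→23·(9−9)≡0=a; i(8)→23·(8−9)≡3=d (all mod 26).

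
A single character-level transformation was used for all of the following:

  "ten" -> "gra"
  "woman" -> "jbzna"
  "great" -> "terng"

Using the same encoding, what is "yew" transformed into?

lrj

Compare letters: t→g is +13, e→r is +13, n→a is +13 — a constant shift. It's a constant shift of +13 (ROT13).
For yew: y+13=l, e+13=r, w+13=j.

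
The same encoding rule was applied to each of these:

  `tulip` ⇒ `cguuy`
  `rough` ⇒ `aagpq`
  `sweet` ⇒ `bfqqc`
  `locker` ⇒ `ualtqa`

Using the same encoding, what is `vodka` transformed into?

The rule splits by letter class: vowels +12, consonants +9.
Applying it to vodka: v(cons)+9=e, o(vowel)+12=a, d(cons)+9=m, k(cons)+9=t, a(vowel)+12=m.

eamtm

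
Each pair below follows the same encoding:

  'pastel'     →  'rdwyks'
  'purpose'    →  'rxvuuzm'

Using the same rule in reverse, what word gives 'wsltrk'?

In pastel: p→r is +2, a→d is +3, s→w is +4, t→y is +5 — the shift increases by 1 each position. Letter i (0-indexed) is shifted by i+2, so successive shifts are 2, 3, 4, ….
Undoing it on wsltrk: w−2=u, s−3=p, l−4=h, t−5=o, r−6=l, k−7=d.

uphold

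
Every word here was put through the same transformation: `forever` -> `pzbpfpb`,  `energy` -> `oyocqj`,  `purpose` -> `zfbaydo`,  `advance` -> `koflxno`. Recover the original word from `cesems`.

stitch

Shifts by position in forever: pos 0: f→p (+10), pos 1: o→z (+11), pos 2: r→b (+10), pos 3: e→p (+11) — repeating every 2. It's a Vigenère-style cipher with numeric key [10,11]: position i shifts by key[i mod 2].
Decoding cesems: c−10=s, e−11=t, s−10=i, e−11=t, m−10=c, s−11=h.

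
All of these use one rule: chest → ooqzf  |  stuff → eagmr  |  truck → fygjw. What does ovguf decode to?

count

A repeating key of period 2 is used — shifts +12, +7 over and over.
Reversing it on ovguf: o−12=c, v−7=o, g−12=u, u−7=n, f−12=t.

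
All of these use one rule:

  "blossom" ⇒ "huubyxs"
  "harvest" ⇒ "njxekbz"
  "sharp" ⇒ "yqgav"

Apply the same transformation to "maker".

sjqnx

The shifts repeat in a cycle of length 2: positions 0,1,… shift by +6, +9, then the pattern repeats.
For maker: m+6=s, a+9=j, k+6=q, e+9=n, r+6=x.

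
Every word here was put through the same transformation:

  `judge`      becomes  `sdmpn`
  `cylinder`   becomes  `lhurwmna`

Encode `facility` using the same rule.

ojlrurch

Compare letters: j→s is +9, u→d is +9, d→m is +9 — a constant shift. Every letter moves 9 places later in the alphabet, wrapping around z→a.
On facility: f+9=o, a+9=j, c+9=l, i+9=r, l+9=u, i+9=r, t+9=c, y+9=h.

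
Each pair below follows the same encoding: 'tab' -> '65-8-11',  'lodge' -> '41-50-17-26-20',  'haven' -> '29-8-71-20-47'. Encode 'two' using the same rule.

The formula is n = 3×(alphabet index, a=1) + 5.
On two: t=20→65, w=23→74, o=15→50.

65-74-50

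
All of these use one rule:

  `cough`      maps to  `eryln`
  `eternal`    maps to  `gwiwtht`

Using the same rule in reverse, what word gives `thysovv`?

In cough: c→e is +2, o→r is +3, u→y is +4, g→l is +5 — the shift increases by 1 each position. The shift increases by 1 at each position, starting from +2: 2, 3, 4, ….
Reversing it on thysovv: t−2=r, h−3=e, y−4=u, s−5=n, o−6=i, v−7=o, v−8=n.

reunion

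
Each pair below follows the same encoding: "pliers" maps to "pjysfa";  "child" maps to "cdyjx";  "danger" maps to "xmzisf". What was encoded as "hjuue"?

bloom

p(15)→p(15) and l(11)→j(9) fit y≡21x+12 (mod 26); the inverse of 21 mod 26 is 5. This is an affine cipher: with a=0,…,z=25, each position x becomes (21x+12) mod 26.
Decoding hjuue: h(7)→5·(7−12)≡1=b; j(9)→5·(9−12)≡11=l; u(20)→5·(20−12)≡14=o; u(20)→5·(20−12)≡14=o; e(4)→5·(4−12)≡12=m (all mod 26).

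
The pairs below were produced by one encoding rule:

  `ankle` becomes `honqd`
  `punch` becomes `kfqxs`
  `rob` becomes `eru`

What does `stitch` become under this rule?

The output letters match the input read backwards, each shifted +3: ankle reversed is elkna. Two steps: reverse the string, then apply a Caesar shift of +3.
On stitch: reverse → hctits; then shift: h+3=k, c+3=f, t+3=w, i+3=l, t+3=w, s+3=v.

kfwlwv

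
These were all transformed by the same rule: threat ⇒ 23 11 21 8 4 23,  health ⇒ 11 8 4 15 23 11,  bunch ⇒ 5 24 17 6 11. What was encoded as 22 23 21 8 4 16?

t is letter #20 and maps to 23: an offset of 3. Each letter is replaced by its alphabet position (a=1..z=26) + 3.
Decoding 22 23 21 8 4 16: 22→(22−3)÷1=19=s, 23→(23−3)÷1=20=t, 21→(21−3)÷1=18=r, 8→(8−3)÷1=5=e, 4→(4−3)÷1=1=a, 16→(16−3)÷1=13=m.

stream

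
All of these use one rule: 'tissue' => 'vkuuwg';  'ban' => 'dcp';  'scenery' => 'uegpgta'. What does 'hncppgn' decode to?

flannel

Compare letters: t→v is +2, i→k is +2, s→u is +2 — a constant shift. It's a constant shift of +2 (ROT2).
Undoing it on hncppgn: h−2=f, n−2=l, c−2=a, p−2=n, p−2=n, g−2=e, n−2=l.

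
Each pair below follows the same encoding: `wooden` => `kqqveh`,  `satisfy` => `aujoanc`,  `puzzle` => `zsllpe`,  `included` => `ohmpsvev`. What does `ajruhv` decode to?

w(22)→k(10) and o(14)→q(16) fit y≡9x+20 (mod 26); the inverse of 9 mod 26 is 3. Each letter's alphabet position (a=0..z=25) is mapped through 9·x+20 mod 26 — an affine cipher.
Undoing it on ajruhv: a(0)→3·(0−20)≡18=s; j(9)→3·(9−20)≡19=t; r(17)→3·(17−20)≡17=r; u(20)→3·(20−20)≡0=a; h(7)→3·(7−20)≡13=n; v(21)→3·(21−20)≡3=d (all mod 26).

strand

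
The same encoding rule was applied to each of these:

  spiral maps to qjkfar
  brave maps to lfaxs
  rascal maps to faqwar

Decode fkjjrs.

s(18)→q(16) and p(15)→j(9) fit y≡11x+0 (mod 26); the inverse of 11 mod 26 is 19. Each letter's alphabet position (a=0..z=25) is mapped through 11·x+0 mod 26 — an affine cipher.
Reversing it on fkjjrs: f(5)→19·(5−0)≡17=r; k(10)→19·(10−0)≡8=i; j(9)→19·(9−0)≡15=p; j(9)→19·(9−0)≡15=p; r(17)→19·(17−0)≡11=l; s(18)→19·(18−0)≡4=e (all mod 26).

ripple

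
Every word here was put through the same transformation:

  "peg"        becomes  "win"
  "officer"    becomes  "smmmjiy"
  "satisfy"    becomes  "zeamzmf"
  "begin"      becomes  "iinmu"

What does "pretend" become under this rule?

The shift depends on letter class: consonant p→w is +7, but vowel e→i is +4. Two shifts are in play — +4 for a/e/i/o/u, +7 for every other letter.
Applying it to pretend: p(cons)+7=w, r(cons)+7=y, e(vowel)+4=i, t(cons)+7=a, e(vowel)+4=i, n(cons)+7=u, d(cons)+7=k.

wyiaiuk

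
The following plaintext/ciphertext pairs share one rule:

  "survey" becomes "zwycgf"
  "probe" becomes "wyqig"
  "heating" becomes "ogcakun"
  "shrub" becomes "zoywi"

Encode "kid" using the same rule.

rkk

The shift depends on letter class: consonant s→z is +7, but vowel u→w is +2. Vowels shift forward by 2 and consonants shift forward by 7.
On kid: k(cons)+7=r, i(vowel)+2=k, d(cons)+7=k.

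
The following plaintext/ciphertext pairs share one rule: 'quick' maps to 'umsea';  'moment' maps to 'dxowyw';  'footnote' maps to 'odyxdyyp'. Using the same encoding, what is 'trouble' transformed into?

ovleybd

The output letters match the input read backwards, each shifted +10: quick reversed is kciuq. The word is reversed, then every letter is shifted forward by 10.
Applying it to trouble: reverse → elbuort; then shift: e+10=o, l+10=v, b+10=l, u+10=e, o+10=y, r+10=b, t+10=d.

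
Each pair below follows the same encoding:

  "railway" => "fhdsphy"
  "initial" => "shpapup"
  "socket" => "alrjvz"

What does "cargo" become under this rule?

vnyhj

Two steps: reverse the string, then apply a Caesar shift of +7.
On cargo: reverse → ograc; then shift: o+7=v, g+7=n, r+7=y, a+7=h, c+7=j.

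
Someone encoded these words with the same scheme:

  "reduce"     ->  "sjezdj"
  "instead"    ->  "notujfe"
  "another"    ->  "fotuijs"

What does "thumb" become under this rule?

The shift depends on letter class: consonant r→s is +1, but vowel e→j is +5. The rule splits by letter class: vowels +5, consonants +1.
On thumb: t(cons)+1=u, h(cons)+1=i, u(vowel)+5=z, m(cons)+1=n, b(cons)+1=c.

uiznc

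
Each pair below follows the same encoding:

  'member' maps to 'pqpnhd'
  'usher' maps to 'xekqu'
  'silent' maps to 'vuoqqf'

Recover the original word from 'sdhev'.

press

Shifts by position in member: pos 0: m→p (+3), pos 1: e→q (+12), pos 2: m→p (+3), pos 3: b→n (+12) — repeating every 2. It's a Vigenère-style cipher with numeric key [3,12]: position i shifts by key[i mod 2].
Undoing it on sdhev: s−3=p, d−12=r, h−3=e, e−12=s, v−3=s.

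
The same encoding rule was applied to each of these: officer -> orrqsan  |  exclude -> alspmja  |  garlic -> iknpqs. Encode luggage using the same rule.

pmiikia

Treating letters as 0–25, the rule is x ↦ 17x + 10 (mod 26).
Applying it to luggage: l(11)→17·11+10≡15=p; u(20)→17·20+10≡12=m; g(6)→17·6+10≡8=i; g(6)→17·6+10≡8=i; a(0)→17·0+10≡10=k; g(6)→17·6+10≡8=i; e(4)→17·4+10≡0=a (all mod 26).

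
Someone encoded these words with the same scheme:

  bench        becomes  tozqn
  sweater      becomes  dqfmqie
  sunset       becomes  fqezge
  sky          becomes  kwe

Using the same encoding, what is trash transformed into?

temdf

The output letters match the input read backwards, each shifted +12: bench reversed is hcneb. Read the word backwards and shift each letter +12.
Applying it to trash: reverse → hsart; then shift: h+12=t, s+12=e, a+12=m, r+12=d, t+12=f.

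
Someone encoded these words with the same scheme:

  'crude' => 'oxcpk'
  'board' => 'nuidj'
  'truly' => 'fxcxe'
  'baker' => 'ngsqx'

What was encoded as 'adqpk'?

oxide

Shifts by position in crude: pos 0: c→o (+12), pos 1: r→x (+6), pos 2: u→c (+8), pos 3: d→p (+12), pos 4: e→k (+6) — repeating every 3. The shifts repeat in a cycle of length 3: positions 0,1,… shift by +12, +6, +8, then the pattern repeats.
Decoding adqpk: a−12=o, d−6=x, q−8=i, p−12=d, k−6=e.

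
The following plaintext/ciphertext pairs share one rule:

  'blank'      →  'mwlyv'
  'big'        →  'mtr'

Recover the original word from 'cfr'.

rug

It's a constant shift of +11 (ROT11).
Reversing it on cfr: c−11=r, f−11=u, r−11=g.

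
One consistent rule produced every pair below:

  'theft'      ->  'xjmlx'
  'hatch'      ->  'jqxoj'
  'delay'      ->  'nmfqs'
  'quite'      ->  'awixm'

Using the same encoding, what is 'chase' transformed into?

t(19)→x(23) and h(7)→j(9) fit y≡25x+16 (mod 26); the inverse of 25 mod 26 is 25. Treating letters as 0–25, the rule is x ↦ 25x + 16 (mod 26).
For chase: c(2)→25·2+16≡14=o; h(7)→25·7+16≡9=j; a(0)→25·0+16≡16=q; s(18)→25·18+16≡24=y; e(4)→25·4+16≡12=m (all mod 26).

ojqym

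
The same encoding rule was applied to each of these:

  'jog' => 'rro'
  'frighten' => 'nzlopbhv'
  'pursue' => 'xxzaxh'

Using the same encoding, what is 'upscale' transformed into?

xxakdth

The shift depends on letter class: consonant j→r is +8, but vowel o→r is +3. The rule splits by letter class: vowels +3, consonants +8.
For upscale: u(vowel)+3=x, p(cons)+8=x, s(cons)+8=a, c(cons)+8=k, a(vowel)+3=d, l(cons)+8=t, e(vowel)+3=h.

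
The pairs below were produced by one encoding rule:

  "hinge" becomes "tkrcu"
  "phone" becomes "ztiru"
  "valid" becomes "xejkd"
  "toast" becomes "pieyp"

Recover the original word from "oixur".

h(7)→t(19) and i(8)→k(10) fit y≡17x+4 (mod 26); the inverse of 17 mod 26 is 23. This is an affine cipher: with a=0,…,z=25, each position x becomes (17x+4) mod 26.
Reversing it on oixur: o(14)→23·(14−4)≡22=w; i(8)→23·(8−4)≡14=o; x(23)→23·(23−4)≡21=v; u(20)→23·(20−4)≡4=e; r(17)→23·(17−4)≡13=n (all mod 26).

woven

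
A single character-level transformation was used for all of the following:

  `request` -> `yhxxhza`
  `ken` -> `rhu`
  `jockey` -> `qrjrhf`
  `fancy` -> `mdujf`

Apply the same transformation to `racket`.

The shift depends on letter class: consonant r→y is +7, but vowel e→h is +3. Two shifts are in play — +3 for a/e/i/o/u, +7 for every other letter.
For racket: r(cons)+7=y, a(vowel)+3=d, c(cons)+7=j, k(cons)+7=r, e(vowel)+3=h, t(cons)+7=a.

ydjrha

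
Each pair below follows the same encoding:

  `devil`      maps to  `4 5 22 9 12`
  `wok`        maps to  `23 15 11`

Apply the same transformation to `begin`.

d is letter #4 and maps to 4: an offset of 0. Each letter is replaced by its alphabet position (a=1, b=2, …, z=26).
For begin: b=2→2, e=5→5, g=7→7, i=9→9, n=14→14.

2 5 7 9 14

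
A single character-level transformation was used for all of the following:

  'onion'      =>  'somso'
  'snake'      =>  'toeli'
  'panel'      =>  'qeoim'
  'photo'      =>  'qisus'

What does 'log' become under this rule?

The shift depends on letter class: consonant n→o is +1, but vowel o→s is +4. Vowels shift forward by 4 and consonants shift forward by 1.
Applying it to log: l(cons)+1=m, o(vowel)+4=s, g(cons)+1=h.

msh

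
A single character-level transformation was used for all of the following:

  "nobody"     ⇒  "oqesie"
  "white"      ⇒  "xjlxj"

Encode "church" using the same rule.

djxvhn

In nobody: n→o is +1, o→q is +2, b→e is +3, o→s is +4 — the shift increases by 1 each position. The shift increases by 1 at each position, starting from +1: 1, 2, 3, ….
Applying it to church: c+1=d, h+2=j, u+3=x, r+4=v, c+5=h, h+6=n.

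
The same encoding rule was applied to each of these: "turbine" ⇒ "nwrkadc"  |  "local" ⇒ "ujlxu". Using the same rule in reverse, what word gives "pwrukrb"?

sibling

The output letters match the input read backwards, each shifted +9: turbine reversed is enibrut. Read the word backwards and shift each letter +9.
Decoding pwrukrb: shift back: p−9=g, w−9=n, r−9=i, u−9=l, k−9=b, r−9=i, b−9=s → gnilbis; then reverse → sibling.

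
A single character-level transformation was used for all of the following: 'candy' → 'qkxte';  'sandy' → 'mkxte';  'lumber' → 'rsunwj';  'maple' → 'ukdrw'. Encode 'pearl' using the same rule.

dwkjr

Treating letters as 0–25, the rule is x ↦ 3x + 10 (mod 26).
On pearl: p(15)→3·15+10≡3=d; e(4)→3·4+10≡22=w; a(0)→3·0+10≡10=k; r(17)→3·17+10≡9=j; l(11)→3·11+10≡17=r (all mod 26).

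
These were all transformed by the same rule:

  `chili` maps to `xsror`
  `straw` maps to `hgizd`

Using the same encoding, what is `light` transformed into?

Each pair mirrors across the alphabet (c↔x, h↔s, i↔r): positions sum to 25. Letters are reflected about the middle of the alphabet (position → 25−position): Atbash.
For light: l↔o, i↔r, g↔t, h↔s, t↔g.

ortsg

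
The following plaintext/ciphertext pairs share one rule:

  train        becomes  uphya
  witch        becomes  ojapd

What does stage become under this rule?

Read the word backwards and shift each letter +7.
For stage: reverse → egats; then shift: e+7=l, g+7=n, a+7=h, t+7=a, s+7=z.

lnhaz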